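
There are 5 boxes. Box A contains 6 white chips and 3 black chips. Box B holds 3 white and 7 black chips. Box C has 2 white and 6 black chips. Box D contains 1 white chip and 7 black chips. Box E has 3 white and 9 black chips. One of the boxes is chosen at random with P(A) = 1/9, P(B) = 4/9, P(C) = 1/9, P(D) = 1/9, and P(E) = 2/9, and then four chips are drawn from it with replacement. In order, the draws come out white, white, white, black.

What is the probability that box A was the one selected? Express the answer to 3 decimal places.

The likelihood of the observed sequence under each hypothesis: P(data | box A) = (6/9)(6/9)(6/9)(3/9) = 0.098765; P(data | box B) = (3/10)(3/10)(3/10)(7/10) = 0.0189; P(data | box C) = (2/8)(2/8)(2/8)(6/8) = 0.011719; P(data | box D) = (1/8)(1/8)(1/8)(7/8) = 0.001709; P(data | box E) = (3/12)(3/12)(3/12)(9/12) = 0.011719.
Weighting by the prior gives 1/9 · 0.098765 = 0.010974, 4/9 · 0.0189 = 0.0084, 1/9 · 0.011719 = 0.0013021, 1/9 · 0.001709 = 0.00018989, 2/9 · 0.011719 = 0.0026042; these sum to 0.02347.
Therefore the posterior P(box A | data) = (0.010974) / (0.02347) = 0.46757.

0.468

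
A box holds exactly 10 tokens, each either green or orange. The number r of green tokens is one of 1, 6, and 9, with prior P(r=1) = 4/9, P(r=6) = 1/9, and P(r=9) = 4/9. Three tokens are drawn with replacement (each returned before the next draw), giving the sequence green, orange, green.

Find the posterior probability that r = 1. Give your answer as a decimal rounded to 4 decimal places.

0.0714

Under each hypothesis, the probability of the observed sequence is: P(data | r = 1) = (1/10)(9/10)(1/10) = 9/1000; P(data | r = 6) = (6/10)(4/10)(6/10) = 18/125; P(data | r = 9) = (9/10)(1/10)(9/10) = 81/1000.
Weighting by the prior gives 4/9 · 9/1000 = 1/250, 1/9 · 18/125 = 2/125, 4/9 · 81/1000 = 9/250; these sum to 7/125.
By Bayes' rule, P(r = 1 | data) = (1/250) / (7/125) = 1/14.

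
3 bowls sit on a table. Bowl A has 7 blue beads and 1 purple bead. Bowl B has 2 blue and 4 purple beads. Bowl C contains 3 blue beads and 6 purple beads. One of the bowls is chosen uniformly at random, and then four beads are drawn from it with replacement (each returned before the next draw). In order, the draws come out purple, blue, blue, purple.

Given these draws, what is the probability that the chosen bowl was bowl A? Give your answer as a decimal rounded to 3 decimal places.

Compute the likelihood of the observed sequence for each case: P(data | bowl A) = (1/8)(7/8)(7/8)(1/8) = 0.011963; P(data | bowl B) = (4/6)(2/6)(2/6)(4/6) = 0.049383; P(data | bowl C) = (6/9)(3/9)(3/9)(6/9) = 0.049383.
Multiplying each by its prior: 1/3 · 0.011963 = 0.0039876, 1/3 · 0.049383 = 0.016461, 1/3 · 0.049383 = 0.016461; with total 0.036909.
So P(bowl A | data) = (0.0039876) / (0.036909) = 0.10804.

0.108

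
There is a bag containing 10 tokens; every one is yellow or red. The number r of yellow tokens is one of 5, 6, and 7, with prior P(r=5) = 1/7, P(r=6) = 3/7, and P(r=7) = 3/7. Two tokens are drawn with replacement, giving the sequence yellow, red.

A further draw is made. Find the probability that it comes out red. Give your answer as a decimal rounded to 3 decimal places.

Compute the likelihood of the observed sequence for each case: P(data | r = 5) = (5/10)(5/10) = 1/4; P(data | r = 6) = (6/10)(4/10) = 6/25; P(data | r = 7) = (7/10)(3/10) = 21/100.
The prior-weighted likelihoods are 1/7 · 1/4 = 1/28, 3/7 · 6/25 = 18/175, 3/7 · 21/100 = 9/100; these sum to 8/35.
Dividing through by the total gives posterior P(r = 5 | data) = 5/32, P(r = 6 | data) = 9/20, P(r = 7 | data) = 63/160.
Averaging over the posterior, P(red next | data) = (1/2)(5/32) + (2/5)(9/20) + (3/10)(63/160) = 301/800.

0.376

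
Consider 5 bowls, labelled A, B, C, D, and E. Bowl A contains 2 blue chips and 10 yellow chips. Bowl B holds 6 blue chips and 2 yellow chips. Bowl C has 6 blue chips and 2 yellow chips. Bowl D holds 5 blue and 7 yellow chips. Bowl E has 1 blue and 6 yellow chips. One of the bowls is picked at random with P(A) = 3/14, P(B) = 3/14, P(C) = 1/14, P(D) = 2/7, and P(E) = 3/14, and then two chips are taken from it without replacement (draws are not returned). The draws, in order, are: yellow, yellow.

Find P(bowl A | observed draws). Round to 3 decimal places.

0.365

The likelihood of the observed sequence under each hypothesis: P(data | bowl A) = (10/12)(9/11) = 0.68182; P(data | bowl B) = (2/8)(1/7) = 0.035714; P(data | bowl C) = (2/8)(1/7) = 0.035714; P(data | bowl D) = (7/12)(6/11) = 0.31818; P(data | bowl E) = (6/7)(5/6) = 0.71429.
Multiplying each by its prior: 3/14 · 0.68182 = 0.1461, 3/14 · 0.035714 = 0.0076531, 1/14 · 0.035714 = 0.002551, 2/7 · 0.31818 = 0.090909, 3/14 · 0.71429 = 0.15306; summing to 0.40028.
Therefore the posterior P(bowl A | data) = (0.1461) / (0.40028) = 0.36501.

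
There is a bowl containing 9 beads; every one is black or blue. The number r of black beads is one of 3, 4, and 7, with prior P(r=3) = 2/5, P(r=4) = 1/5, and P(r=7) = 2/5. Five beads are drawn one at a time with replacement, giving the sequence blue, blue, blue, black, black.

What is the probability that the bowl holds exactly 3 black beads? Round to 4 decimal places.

0.5827

The likelihood of the observed sequence under each hypothesis: P(data | r = 3) = (6/9)(6/9)(6/9)(3/9)(3/9) = 0.032922; P(data | r = 4) = (5/9)(5/9)(5/9)(4/9)(4/9) = 0.03387; P(data | r = 7) = (2/9)(2/9)(2/9)(7/9)(7/9) = 0.0066386.
Multiplying each by its prior: 2/5 · 0.032922 = 0.013169, 1/5 · 0.03387 = 0.006774, 2/5 · 0.0066386 = 0.0026554; with total 0.022598.
Hence P(r = 3 | data) = (0.013169) / (0.022598) = 0.58273.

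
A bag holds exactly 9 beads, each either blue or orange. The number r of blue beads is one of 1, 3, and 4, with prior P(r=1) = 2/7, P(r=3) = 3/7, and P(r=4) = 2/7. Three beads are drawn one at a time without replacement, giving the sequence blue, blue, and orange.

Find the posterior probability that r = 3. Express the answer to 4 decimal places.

The likelihood of the observed sequence under each hypothesis: P(data | r = 1) = (1/9)(0/8) = 0; P(data | r = 3) = (3/9)(2/8)(6/7) = 1/14; P(data | r = 4) = (4/9)(3/8)(5/7) = 5/42.
The prior-weighted likelihoods are 2/7 · 0 = 0, 3/7 · 1/14 = 3/98, 2/7 · 5/42 = 5/147; these sum to 19/294.
By Bayes' rule, P(r = 3 | data) = (3/98) / (19/294) = 9/19.

0.4737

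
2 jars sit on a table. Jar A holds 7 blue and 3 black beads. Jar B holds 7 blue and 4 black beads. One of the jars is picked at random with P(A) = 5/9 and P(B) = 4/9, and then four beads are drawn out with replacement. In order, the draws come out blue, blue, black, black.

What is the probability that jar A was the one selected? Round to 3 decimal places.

0.507

Under each hypothesis, the probability of the observed sequence is: P(data | jar A) = (7/10)(7/10)(3/10)(3/10) = 0.0441; P(data | jar B) = (7/11)(7/11)(4/11)(4/11) = 0.053548.
The prior-weighted likelihoods are 5/9 · 0.0441 = 0.0245, 4/9 · 0.053548 = 0.023799; with total 0.048299.
Hence P(jar A | data) = (0.0245) / (0.048299) = 0.50725.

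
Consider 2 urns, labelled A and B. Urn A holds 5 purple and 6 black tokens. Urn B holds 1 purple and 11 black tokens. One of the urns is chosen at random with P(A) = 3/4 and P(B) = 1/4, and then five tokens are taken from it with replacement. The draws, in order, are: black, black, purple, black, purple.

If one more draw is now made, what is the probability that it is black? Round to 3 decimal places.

Under each hypothesis, the probability of the observed sequence is: P(data | urn A) = (6/11)(6/11)(5/11)(6/11)(5/11) = 0.03353; P(data | urn B) = (11/12)(11/12)(1/12)(11/12)(1/12) = 0.005349.
Weighting by the prior gives 3/4 · 0.03353 = 0.025147, 1/4 · 0.005349 = 0.0013372; with total 0.026485.
The posterior is then P(urn A | data) = 0.94951, P(urn B | data) = 0.050492.
So P(black next | data) = Σ P(black next | H) P(H | data) = (6/11)(0.94951) + (11/12)(0.050492) = 0.5642.

0.564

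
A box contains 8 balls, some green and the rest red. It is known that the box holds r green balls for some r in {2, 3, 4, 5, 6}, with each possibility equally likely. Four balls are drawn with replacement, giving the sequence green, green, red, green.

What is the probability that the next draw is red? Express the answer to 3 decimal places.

For each hypothesis, P(data | H) works out to: P(data | r = 2) = (2/8)(2/8)(6/8)(2/8) = 0.011719; P(data | r = 3) = (3/8)(3/8)(5/8)(3/8) = 0.032959; P(data | r = 4) = (4/8)(4/8)(4/8)(4/8) = 0.0625; P(data | r = 5) = (5/8)(5/8)(3/8)(5/8) = 0.091553; P(data | r = 6) = (6/8)(6/8)(2/8)(6/8) = 0.10547.
The prior-weighted likelihoods are 1/5 · 0.011719 = 0.0023437, 1/5 · 0.032959 = 0.0065918, 1/5 · 0.0625 = 0.0125, 1/5 · 0.091553 = 0.018311, 1/5 · 0.10547 = 0.021094; these sum to 0.06084.
The posterior is then P(r = 2 | data) = 0.038523, P(r = 3 | data) = 0.10835, P(r = 4 | data) = 0.20546, P(r = 5 | data) = 0.30096, P(r = 6 | data) = 0.34671.
So P(red next | data) = Σ P(red next | H) P(H | data) = (3/4)(0.038523) + (5/8)(0.10835) + (1/2)(0.20546) + (3/8)(0.30096) + (1/4)(0.34671) = 0.39888.

0.399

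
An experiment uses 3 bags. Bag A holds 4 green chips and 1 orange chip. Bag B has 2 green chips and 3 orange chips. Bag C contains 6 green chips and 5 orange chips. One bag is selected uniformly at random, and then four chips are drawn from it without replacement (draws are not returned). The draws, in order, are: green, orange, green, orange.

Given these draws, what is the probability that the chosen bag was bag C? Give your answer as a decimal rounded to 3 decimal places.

For each hypothesis, P(data | H) works out to: P(data | bag A) = (4/5)(1/4)(3/3)(0/2) = 0; P(data | bag B) = (2/5)(3/4)(1/3)(2/2) = 1/10; P(data | bag C) = (6/11)(5/10)(5/9)(4/8) = 5/66.
Weighting by the prior gives 1/3 · 0 = 0, 1/3 · 1/10 = 1/30, 1/3 · 5/66 = 5/198; summing to 29/495.
By Bayes' rule, P(bag C | data) = (5/198) / (29/495) = 25/58.

0.431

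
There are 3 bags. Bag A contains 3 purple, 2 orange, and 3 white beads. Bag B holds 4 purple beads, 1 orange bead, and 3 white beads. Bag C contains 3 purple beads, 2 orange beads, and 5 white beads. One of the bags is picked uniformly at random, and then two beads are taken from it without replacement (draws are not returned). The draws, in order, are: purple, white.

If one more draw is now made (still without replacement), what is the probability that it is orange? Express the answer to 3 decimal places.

0.242

For each hypothesis, P(data | H) works out to: P(data | bag A) = (3/8)(3/7) = 9/56; P(data | bag B) = (4/8)(3/7) = 3/14; P(data | bag C) = (3/10)(5/9) = 1/6.
The prior-weighted likelihoods are 1/3 · 9/56 = 3/56, 1/3 · 3/14 = 1/14, 1/3 · 1/6 = 1/18; summing to 13/72.
Dividing through by the total gives posterior P(bag A | data) = 27/91, P(bag B | data) = 36/91, P(bag C | data) = 4/13.
The predictive probability is P(orange next | data) = (1/3)(27/91) + (1/6)(36/91) + (1/4)(4/13) = 22/91.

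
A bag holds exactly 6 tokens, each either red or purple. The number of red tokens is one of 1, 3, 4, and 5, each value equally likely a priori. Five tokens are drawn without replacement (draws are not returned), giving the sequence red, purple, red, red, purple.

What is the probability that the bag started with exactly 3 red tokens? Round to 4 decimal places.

0.4286

Under each hypothesis, the probability of the observed sequence is: P(data | r = 1) = (1/6)(5/5)(0/4) = 0; P(data | r = 3) = (3/6)(3/5)(2/4)(1/3)(2/2) = 1/20; P(data | r = 4) = (4/6)(2/5)(3/4)(2/3)(1/2) = 1/15; P(data | r = 5) = (5/6)(1/5)(4/4)(3/3)(0/2) = 0.
Weighting by the prior gives 1/4 · 0 = 0, 1/4 · 1/20 = 1/80, 1/4 · 1/15 = 1/60, 1/4 · 0 = 0; with total 7/240.
Therefore the posterior P(r = 3 | data) = (1/80) / (7/240) = 3/7.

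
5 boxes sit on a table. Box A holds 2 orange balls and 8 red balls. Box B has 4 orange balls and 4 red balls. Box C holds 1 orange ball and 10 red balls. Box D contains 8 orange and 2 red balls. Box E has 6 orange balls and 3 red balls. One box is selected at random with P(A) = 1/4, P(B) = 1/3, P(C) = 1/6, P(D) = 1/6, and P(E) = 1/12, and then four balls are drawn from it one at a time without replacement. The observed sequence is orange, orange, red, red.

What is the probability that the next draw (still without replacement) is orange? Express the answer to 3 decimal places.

0.513

Under each hypothesis, the probability of the observed sequence is: P(data | box A) = (2/10)(1/9)(8/8)(7/7) = 0.022222; P(data | box B) = (4/8)(3/7)(4/6)(3/5) = 0.085714; P(data | box C) = (1/11)(0/10) = 0; P(data | box D) = (8/10)(7/9)(2/8)(1/7) = 0.022222; P(data | box E) = (6/9)(5/8)(3/7)(2/6) = 0.059524.
Weighting by the prior gives 1/4 · 0.022222 = 0.0055556, 1/3 · 0.085714 = 0.028571, 1/6 · 0 = 0, 1/6 · 0.022222 = 0.0037037, 1/12 · 0.059524 = 0.0049603; with total 0.042791.
Normalising, the posterior is P(box A | data) = 0.12983, P(box B | data) = 0.6677, P(box C | data) = 0, P(box D | data) = 0.086553, P(box E | data) = 0.11592.
So P(orange next | data) = Σ P(orange next | H) P(H | data) = (0)(0.12983) + (1/2)(0.6677) + (1)(0.086553) + (4/5)(0.11592) = 0.51314.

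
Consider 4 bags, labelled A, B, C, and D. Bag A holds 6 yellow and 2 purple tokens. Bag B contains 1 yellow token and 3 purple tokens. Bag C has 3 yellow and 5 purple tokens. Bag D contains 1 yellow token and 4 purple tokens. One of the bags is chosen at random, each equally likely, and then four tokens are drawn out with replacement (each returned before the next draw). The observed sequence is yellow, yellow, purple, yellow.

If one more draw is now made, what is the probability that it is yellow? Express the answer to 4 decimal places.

0.6111

For each hypothesis, P(data | H) works out to: P(data | bag A) = (6/8)(6/8)(2/8)(6/8) = 0.10547; P(data | bag B) = (1/4)(1/4)(3/4)(1/4) = 0.011719; P(data | bag C) = (3/8)(3/8)(5/8)(3/8) = 0.032959; P(data | bag D) = (1/5)(1/5)(4/5)(1/5) = 0.0064.
The prior-weighted likelihoods are 1/4 · 0.10547 = 0.026367, 1/4 · 0.011719 = 0.0029297, 1/4 · 0.032959 = 0.0082397, 1/4 · 0.0064 = 0.0016; with total 0.039137.
Dividing through by the total gives posterior P(bag A | data) = 0.67372, P(bag B | data) = 0.074858, P(bag C | data) = 0.21054, P(bag D | data) = 0.040882.
Averaging over the posterior, P(yellow next | data) = (3/4)(0.67372) + (1/4)(0.074858) + (3/8)(0.21054) + (1/5)(0.040882) = 0.61113.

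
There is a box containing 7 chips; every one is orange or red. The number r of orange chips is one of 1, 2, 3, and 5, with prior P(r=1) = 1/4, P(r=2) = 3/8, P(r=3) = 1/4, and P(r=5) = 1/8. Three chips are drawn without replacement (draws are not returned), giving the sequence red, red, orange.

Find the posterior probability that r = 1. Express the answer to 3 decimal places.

Under each hypothesis, the probability of the observed sequence is: P(data | r = 1) = (6/7)(5/6)(1/5) = 1/7; P(data | r = 2) = (5/7)(4/6)(2/5) = 4/21; P(data | r = 3) = (4/7)(3/6)(3/5) = 6/35; P(data | r = 5) = (2/7)(1/6)(5/5) = 1/21.
Multiplying each by its prior: 1/4 · 1/7 = 1/28, 3/8 · 4/21 = 1/14, 1/4 · 6/35 = 3/70, 1/8 · 1/21 = 1/168; summing to 131/840.
So P(r = 1 | data) = (1/28) / (131/840) = 30/131.

0.229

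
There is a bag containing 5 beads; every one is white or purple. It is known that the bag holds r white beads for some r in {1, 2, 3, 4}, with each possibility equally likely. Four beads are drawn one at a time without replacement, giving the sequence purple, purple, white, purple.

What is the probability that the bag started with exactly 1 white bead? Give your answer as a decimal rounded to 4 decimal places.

For each hypothesis, P(data | H) works out to: P(data | r = 1) = (4/5)(3/4)(1/3)(2/2) = 1/5; P(data | r = 2) = (3/5)(2/4)(2/3)(1/2) = 1/10; P(data | r = 3) = (2/5)(1/4)(3/3)(0/2) = 0; P(data | r = 4) = (1/5)(0/4) = 0.
The prior-weighted likelihoods are 1/4 · 1/5 = 1/20, 1/4 · 1/10 = 1/40, 1/4 · 0 = 0, 1/4 · 0 = 0; with total 3/40.
Therefore the posterior P(r = 1 | data) = (1/20) / (3/40) = 2/3.

0.6667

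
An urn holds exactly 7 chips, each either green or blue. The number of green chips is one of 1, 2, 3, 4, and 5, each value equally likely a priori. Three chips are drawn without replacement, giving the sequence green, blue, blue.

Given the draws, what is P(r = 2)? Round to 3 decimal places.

0.286

The likelihood of the observed sequence under each hypothesis: P(data | r = 1) = (1/7)(6/6)(5/5) = 1/7; P(data | r = 2) = (2/7)(5/6)(4/5) = 4/21; P(data | r = 3) = (3/7)(4/6)(3/5) = 6/35; P(data | r = 4) = (4/7)(3/6)(2/5) = 4/35; P(data | r = 5) = (5/7)(2/6)(1/5) = 1/21.
Multiplying each by its prior: 1/5 · 1/7 = 1/35, 1/5 · 4/21 = 4/105, 1/5 · 6/35 = 6/175, 1/5 · 4/35 = 4/175, 1/5 · 1/21 = 1/105; summing to 2/15.
Therefore the posterior P(r = 2 | data) = (4/105) / (2/15) = 2/7.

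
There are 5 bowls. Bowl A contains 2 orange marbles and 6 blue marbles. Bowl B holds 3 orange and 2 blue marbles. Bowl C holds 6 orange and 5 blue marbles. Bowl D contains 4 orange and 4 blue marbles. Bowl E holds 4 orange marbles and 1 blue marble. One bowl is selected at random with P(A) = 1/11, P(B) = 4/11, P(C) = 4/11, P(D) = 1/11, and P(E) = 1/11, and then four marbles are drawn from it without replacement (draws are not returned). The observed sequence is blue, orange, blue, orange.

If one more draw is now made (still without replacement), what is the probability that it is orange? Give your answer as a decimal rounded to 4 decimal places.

Compute the likelihood of the observed sequence for each case: P(data | bowl A) = (6/8)(2/7)(5/6)(1/5) = 0.035714; P(data | bowl B) = (2/5)(3/4)(1/3)(2/2) = 0.1; P(data | bowl C) = (5/11)(6/10)(4/9)(5/8) = 0.075758; P(data | bowl D) = (4/8)(4/7)(3/6)(3/5) = 0.085714; P(data | bowl E) = (1/5)(4/4)(0/3) = 0.
The prior-weighted likelihoods are 1/11 · 0.035714 = 0.0032468, 4/11 · 0.1 = 0.036364, 4/11 · 0.075758 = 0.027548, 1/11 · 0.085714 = 0.0077922, 1/11 · 0 = 0; these sum to 0.074951.
The posterior is then P(bowl A | data) = 0.043318, P(bowl B | data) = 0.48517, P(bowl C | data) = 0.36755, P(bowl D | data) = 0.10396, P(bowl E | data) = 0.
The predictive probability is P(orange next | data) = (0)(0.043318) + (1)(0.48517) + (4/7)(0.36755) + (1/2)(0.10396) = 0.74718.

0.7472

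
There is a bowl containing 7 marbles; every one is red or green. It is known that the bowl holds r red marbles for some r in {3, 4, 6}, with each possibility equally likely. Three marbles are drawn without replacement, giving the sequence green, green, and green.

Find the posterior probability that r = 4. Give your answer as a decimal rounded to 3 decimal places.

For each hypothesis, P(data | H) works out to: P(data | r = 3) = (4/7)(3/6)(2/5) = 4/35; P(data | r = 4) = (3/7)(2/6)(1/5) = 1/35; P(data | r = 6) = (1/7)(0/6) = 0.
The prior-weighted likelihoods are 1/3 · 4/35 = 4/105, 1/3 · 1/35 = 1/105, 1/3 · 0 = 0; with total 1/21.
So P(r = 4 | data) = (1/105) / (1/21) = 1/5.

0.200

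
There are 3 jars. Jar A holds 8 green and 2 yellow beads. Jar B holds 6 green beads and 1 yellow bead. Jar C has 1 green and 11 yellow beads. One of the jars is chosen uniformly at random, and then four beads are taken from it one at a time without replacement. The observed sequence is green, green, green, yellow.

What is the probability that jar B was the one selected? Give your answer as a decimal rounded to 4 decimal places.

The likelihood of the observed sequence under each hypothesis: P(data | jar A) = (8/10)(7/9)(6/8)(2/7) = 2/15; P(data | jar B) = (6/7)(5/6)(4/5)(1/4) = 1/7; P(data | jar C) = (1/12)(0/11) = 0.
The prior-weighted likelihoods are 1/3 · 2/15 = 2/45, 1/3 · 1/7 = 1/21, 1/3 · 0 = 0; with total 29/315.
So P(jar B | data) = (1/21) / (29/315) = 15/29.

0.5172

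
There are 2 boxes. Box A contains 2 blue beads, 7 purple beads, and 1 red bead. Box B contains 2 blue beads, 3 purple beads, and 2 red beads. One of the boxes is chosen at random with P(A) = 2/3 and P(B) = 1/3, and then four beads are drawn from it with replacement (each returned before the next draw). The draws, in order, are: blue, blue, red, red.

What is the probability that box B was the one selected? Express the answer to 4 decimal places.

0.8928

Under each hypothesis, the probability of the observed sequence is: P(data | box A) = (2/10)(2/10)(1/10)(1/10) = 0.0004; P(data | box B) = (2/7)(2/7)(2/7)(2/7) = 0.0066639.
Multiplying each by its prior: 2/3 · 0.0004 = 0.00026667, 1/3 · 0.0066639 = 0.0022213; these sum to 0.002488.
Therefore the posterior P(box B | data) = (0.0022213) / (0.002488) = 0.89282.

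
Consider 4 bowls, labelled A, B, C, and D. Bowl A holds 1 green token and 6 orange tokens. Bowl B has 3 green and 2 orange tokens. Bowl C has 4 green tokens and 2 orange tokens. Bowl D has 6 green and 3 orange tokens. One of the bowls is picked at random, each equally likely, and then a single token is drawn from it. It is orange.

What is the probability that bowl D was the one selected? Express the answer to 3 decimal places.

0.173

The likelihood of this draw under each hypothesis: P(data | bowl A) = (6/7) = 6/7; P(data | bowl B) = (2/5) = 2/5; P(data | bowl C) = (2/6) = 1/3; P(data | bowl D) = (3/9) = 1/3.
The prior-weighted likelihoods are 1/4 · 6/7 = 3/14, 1/4 · 2/5 = 1/10, 1/4 · 1/3 = 1/12, 1/4 · 1/3 = 1/12; summing to 101/210.
By Bayes' rule, P(bowl D | data) = (1/12) / (101/210) = 35/202.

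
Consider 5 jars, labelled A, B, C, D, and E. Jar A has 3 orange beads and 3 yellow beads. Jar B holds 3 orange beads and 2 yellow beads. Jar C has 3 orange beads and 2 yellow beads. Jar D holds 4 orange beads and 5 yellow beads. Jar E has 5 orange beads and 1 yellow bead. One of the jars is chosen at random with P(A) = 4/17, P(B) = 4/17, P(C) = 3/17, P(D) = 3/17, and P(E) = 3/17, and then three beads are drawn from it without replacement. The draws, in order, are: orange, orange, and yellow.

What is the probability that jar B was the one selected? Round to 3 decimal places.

Under each hypothesis, the probability of the observed sequence is: P(data | jar A) = (3/6)(2/5)(3/4) = 3/20; P(data | jar B) = (3/5)(2/4)(2/3) = 1/5; P(data | jar C) = (3/5)(2/4)(2/3) = 1/5; P(data | jar D) = (4/9)(3/8)(5/7) = 5/42; P(data | jar E) = (5/6)(4/5)(1/4) = 1/6.
Weighting by the prior gives 4/17 · 3/20 = 3/85, 4/17 · 1/5 = 4/85, 3/17 · 1/5 = 3/85, 3/17 · 5/42 = 5/238, 3/17 · 1/6 = 1/34; with total 20/119.
Therefore the posterior P(jar B | data) = (4/85) / (20/119) = 7/25.

0.280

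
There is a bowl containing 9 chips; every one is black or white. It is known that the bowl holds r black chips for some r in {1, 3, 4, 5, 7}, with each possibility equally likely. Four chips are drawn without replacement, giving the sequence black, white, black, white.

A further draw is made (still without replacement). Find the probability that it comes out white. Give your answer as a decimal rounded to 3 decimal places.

0.516

For each hypothesis, P(data | H) works out to: P(data | r = 1) = (1/9)(8/8)(0/7) = 0; P(data | r = 3) = (3/9)(6/8)(2/7)(5/6) = 5/84; P(data | r = 4) = (4/9)(5/8)(3/7)(4/6) = 5/63; P(data | r = 5) = (5/9)(4/8)(4/7)(3/6) = 5/63; P(data | r = 7) = (7/9)(2/8)(6/7)(1/6) = 1/36.
Weighting by the prior gives 1/5 · 0 = 0, 1/5 · 5/84 = 1/84, 1/5 · 5/63 = 1/63, 1/5 · 5/63 = 1/63, 1/5 · 1/36 = 1/180; summing to 31/630.
Normalising, the posterior is P(r = 1 | data) = 0, P(r = 3 | data) = 15/62, P(r = 4 | data) = 10/31, P(r = 5 | data) = 10/31, P(r = 7 | data) = 7/62.
So P(white next | data) = Σ P(white next | H) P(H | data) = (4/5)(15/62) + (3/5)(10/31) + (2/5)(10/31) + (0)(7/62) = 16/31.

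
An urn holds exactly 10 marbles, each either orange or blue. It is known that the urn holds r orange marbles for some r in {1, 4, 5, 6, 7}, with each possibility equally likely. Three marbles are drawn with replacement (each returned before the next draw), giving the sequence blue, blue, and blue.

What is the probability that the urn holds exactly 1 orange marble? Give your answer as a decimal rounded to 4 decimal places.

0.6279

Compute the likelihood of the observed sequence for each case: P(data | r = 1) = (9/10)(9/10)(9/10) = 0.729; P(data | r = 4) = (6/10)(6/10)(6/10) = 0.216; P(data | r = 5) = (5/10)(5/10)(5/10) = 0.125; P(data | r = 6) = (4/10)(4/10)(4/10) = 0.064; P(data | r = 7) = (3/10)(3/10)(3/10) = 0.027.
Multiplying each by its prior: 1/5 · 0.729 = 0.1458, 1/5 · 0.216 = 0.0432, 1/5 · 0.125 = 0.025, 1/5 · 0.064 = 0.0128, 1/5 · 0.027 = 0.0054; with total 0.2322.
So P(r = 1 | data) = (0.1458) / (0.2322) = 0.62791.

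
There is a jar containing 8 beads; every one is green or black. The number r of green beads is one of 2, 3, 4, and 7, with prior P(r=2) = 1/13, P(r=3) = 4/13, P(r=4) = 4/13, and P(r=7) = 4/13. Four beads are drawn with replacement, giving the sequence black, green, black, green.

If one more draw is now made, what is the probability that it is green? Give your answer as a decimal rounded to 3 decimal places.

0.467

Compute the likelihood of the observed sequence for each case: P(data | r = 2) = (6/8)(2/8)(6/8)(2/8) = 0.035156; P(data | r = 3) = (5/8)(3/8)(5/8)(3/8) = 0.054932; P(data | r = 4) = (4/8)(4/8)(4/8)(4/8) = 0.0625; P(data | r = 7) = (1/8)(7/8)(1/8)(7/8) = 0.011963.
Weighting by the prior gives 1/13 · 0.035156 = 0.0027043, 4/13 · 0.054932 = 0.016902, 4/13 · 0.0625 = 0.019231, 4/13 · 0.011963 = 0.0036809; with total 0.042518.
Normalising, the posterior is P(r = 2 | data) = 0.063604, P(r = 3 | data) = 0.39753, P(r = 4 | data) = 0.4523, P(r = 7 | data) = 0.086572.
The predictive probability is P(green next | data) = (1/4)(0.063604) + (3/8)(0.39753) + (1/2)(0.4523) + (7/8)(0.086572) = 0.46687.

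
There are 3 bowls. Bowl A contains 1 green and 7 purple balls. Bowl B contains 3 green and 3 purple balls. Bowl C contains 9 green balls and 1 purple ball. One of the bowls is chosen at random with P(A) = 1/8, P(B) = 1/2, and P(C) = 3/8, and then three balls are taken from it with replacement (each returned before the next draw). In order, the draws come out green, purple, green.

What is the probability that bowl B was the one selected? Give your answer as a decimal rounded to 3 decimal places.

0.661

The likelihood of the observed sequence under each hypothesis: P(data | bowl A) = (1/8)(7/8)(1/8) = 0.013672; P(data | bowl B) = (3/6)(3/6)(3/6) = 0.125; P(data | bowl C) = (9/10)(1/10)(9/10) = 0.081.
The prior-weighted likelihoods are 1/8 · 0.013672 = 0.001709, 1/2 · 0.125 = 0.0625, 3/8 · 0.081 = 0.030375; summing to 0.094584.
Therefore the posterior P(bowl B | data) = (0.0625) / (0.094584) = 0.66079.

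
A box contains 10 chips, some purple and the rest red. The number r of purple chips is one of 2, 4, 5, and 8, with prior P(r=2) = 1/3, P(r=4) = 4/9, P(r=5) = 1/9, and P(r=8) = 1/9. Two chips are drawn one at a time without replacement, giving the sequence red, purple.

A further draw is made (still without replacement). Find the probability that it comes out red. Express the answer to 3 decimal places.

Under each hypothesis, the probability of the observed sequence is: P(data | r = 2) = (8/10)(2/9) = 8/45; P(data | r = 4) = (6/10)(4/9) = 4/15; P(data | r = 5) = (5/10)(5/9) = 5/18; P(data | r = 8) = (2/10)(8/9) = 8/45.
Multiplying each by its prior: 1/3 · 8/45 = 8/135, 4/9 · 4/15 = 16/135, 1/9 · 5/18 = 5/162, 1/9 · 8/45 = 8/405; summing to 37/162.
Normalising, the posterior is P(r = 2 | data) = 48/185, P(r = 4 | data) = 96/185, P(r = 5 | data) = 5/37, P(r = 8 | data) = 16/185.
The predictive probability is P(red next | data) = (7/8)(48/185) + (5/8)(96/185) + (1/2)(5/37) + (1/8)(16/185) = 233/370.

0.630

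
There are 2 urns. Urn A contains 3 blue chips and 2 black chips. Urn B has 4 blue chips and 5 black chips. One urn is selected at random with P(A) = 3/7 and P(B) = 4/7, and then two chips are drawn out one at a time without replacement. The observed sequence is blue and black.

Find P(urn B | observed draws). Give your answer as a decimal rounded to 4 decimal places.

0.5525

The likelihood of the observed sequence under each hypothesis: P(data | urn A) = (3/5)(2/4) = 3/10; P(data | urn B) = (4/9)(5/8) = 5/18.
The prior-weighted likelihoods are 3/7 · 3/10 = 9/70, 4/7 · 5/18 = 10/63; summing to 181/630.
Therefore the posterior P(urn B | data) = (10/63) / (181/630) = 100/181.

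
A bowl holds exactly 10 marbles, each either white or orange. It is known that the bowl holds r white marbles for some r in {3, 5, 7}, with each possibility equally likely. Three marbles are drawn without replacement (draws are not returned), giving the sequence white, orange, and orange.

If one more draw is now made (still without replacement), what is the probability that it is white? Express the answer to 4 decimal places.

0.4819

The likelihood of the observed sequence under each hypothesis: P(data | r = 3) = (3/10)(7/9)(6/8) = 7/40; P(data | r = 5) = (5/10)(5/9)(4/8) = 5/36; P(data | r = 7) = (7/10)(3/9)(2/8) = 7/120.
Weighting by the prior gives 1/3 · 7/40 = 7/120, 1/3 · 5/36 = 5/108, 1/3 · 7/120 = 7/360; summing to 67/540.
Normalising, the posterior is P(r = 3 | data) = 63/134, P(r = 5 | data) = 25/67, P(r = 7 | data) = 21/134.
The predictive probability is P(white next | data) = (2/7)(63/134) + (4/7)(25/67) + (6/7)(21/134) = 226/469.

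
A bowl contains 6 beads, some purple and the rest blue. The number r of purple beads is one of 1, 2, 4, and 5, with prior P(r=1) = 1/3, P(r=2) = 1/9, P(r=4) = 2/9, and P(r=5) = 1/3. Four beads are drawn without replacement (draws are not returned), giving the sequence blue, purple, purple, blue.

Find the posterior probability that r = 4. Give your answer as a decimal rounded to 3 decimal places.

0.667

Compute the likelihood of the observed sequence for each case: P(data | r = 1) = (5/6)(1/5)(0/4) = 0; P(data | r = 2) = (4/6)(2/5)(1/4)(3/3) = 1/15; P(data | r = 4) = (2/6)(4/5)(3/4)(1/3) = 1/15; P(data | r = 5) = (1/6)(5/5)(4/4)(0/3) = 0.
The prior-weighted likelihoods are 1/3 · 0 = 0, 1/9 · 1/15 = 1/135, 2/9 · 1/15 = 2/135, 1/3 · 0 = 0; these sum to 1/45.
By Bayes' rule, P(r = 4 | data) = (2/135) / (1/45) = 2/3.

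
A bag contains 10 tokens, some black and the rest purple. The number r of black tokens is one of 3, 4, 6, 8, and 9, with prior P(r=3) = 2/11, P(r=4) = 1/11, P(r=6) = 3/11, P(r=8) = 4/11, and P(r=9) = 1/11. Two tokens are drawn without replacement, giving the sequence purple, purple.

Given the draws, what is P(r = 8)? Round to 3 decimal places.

0.051

The likelihood of the observed sequence under each hypothesis: P(data | r = 3) = (7/10)(6/9) = 7/15; P(data | r = 4) = (6/10)(5/9) = 1/3; P(data | r = 6) = (4/10)(3/9) = 2/15; P(data | r = 8) = (2/10)(1/9) = 1/45; P(data | r = 9) = (1/10)(0/9) = 0.
Multiplying each by its prior: 2/11 · 7/15 = 14/165, 1/11 · 1/3 = 1/33, 3/11 · 2/15 = 2/55, 4/11 · 1/45 = 4/495, 1/11 · 0 = 0; summing to 79/495.
Therefore the posterior P(r = 8 | data) = (4/495) / (79/495) = 4/79.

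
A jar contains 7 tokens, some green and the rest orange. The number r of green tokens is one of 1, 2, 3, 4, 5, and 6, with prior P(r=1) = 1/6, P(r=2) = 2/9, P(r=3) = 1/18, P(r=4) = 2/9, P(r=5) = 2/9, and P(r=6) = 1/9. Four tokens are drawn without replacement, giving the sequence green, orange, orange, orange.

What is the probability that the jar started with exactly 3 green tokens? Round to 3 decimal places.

0.071

Compute the likelihood of the observed sequence for each case: P(data | r = 1) = (1/7)(6/6)(5/5)(4/4) = 1/7; P(data | r = 2) = (2/7)(5/6)(4/5)(3/4) = 1/7; P(data | r = 3) = (3/7)(4/6)(3/5)(2/4) = 3/35; P(data | r = 4) = (4/7)(3/6)(2/5)(1/4) = 1/35; P(data | r = 5) = (5/7)(2/6)(1/5)(0/4) = 0; P(data | r = 6) = (6/7)(1/6)(0/5) = 0.
Weighting by the prior gives 1/6 · 1/7 = 1/42, 2/9 · 1/7 = 2/63, 1/18 · 3/35 = 1/210, 2/9 · 1/35 = 2/315, 2/9 · 0 = 0, 1/9 · 0 = 0; these sum to 1/15.
Therefore the posterior P(r = 3 | data) = (1/210) / (1/15) = 1/14.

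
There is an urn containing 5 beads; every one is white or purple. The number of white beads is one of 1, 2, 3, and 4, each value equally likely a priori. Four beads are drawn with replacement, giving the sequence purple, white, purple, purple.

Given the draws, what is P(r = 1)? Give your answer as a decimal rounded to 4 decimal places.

The likelihood of the observed sequence under each hypothesis: P(data | r = 1) = (4/5)(1/5)(4/5)(4/5) = 0.1024; P(data | r = 2) = (3/5)(2/5)(3/5)(3/5) = 0.0864; P(data | r = 3) = (2/5)(3/5)(2/5)(2/5) = 0.0384; P(data | r = 4) = (1/5)(4/5)(1/5)(1/5) = 0.0064.
Multiplying each by its prior: 1/4 · 0.1024 = 0.0256, 1/4 · 0.0864 = 0.0216, 1/4 · 0.0384 = 0.0096, 1/4 · 0.0064 = 0.0016; with total 0.0584.
Therefore the posterior P(r = 1 | data) = (0.0256) / (0.0584) = 0.43836.

0.4384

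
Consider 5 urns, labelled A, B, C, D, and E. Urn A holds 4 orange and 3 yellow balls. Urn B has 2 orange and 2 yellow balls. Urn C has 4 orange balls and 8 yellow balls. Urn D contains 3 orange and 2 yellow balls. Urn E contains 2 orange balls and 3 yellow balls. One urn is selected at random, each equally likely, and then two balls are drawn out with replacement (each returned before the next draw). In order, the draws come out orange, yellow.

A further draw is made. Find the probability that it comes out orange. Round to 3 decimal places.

0.484

Under each hypothesis, the probability of the observed sequence is: P(data | urn A) = (4/7)(3/7) = 0.2449; P(data | urn B) = (2/4)(2/4) = 0.25; P(data | urn C) = (4/12)(8/12) = 0.22222; P(data | urn D) = (3/5)(2/5) = 0.24; P(data | urn E) = (2/5)(3/5) = 0.24.
The prior-weighted likelihoods are 1/5 · 0.2449 = 0.04898, 1/5 · 0.25 = 0.05, 1/5 · 0.22222 = 0.044444, 1/5 · 0.24 = 0.048, 1/5 · 0.24 = 0.048; summing to 0.23942.
Normalising, the posterior is P(urn A | data) = 0.20457, P(urn B | data) = 0.20883, P(urn C | data) = 0.18563, P(urn D | data) = 0.20048, P(urn E | data) = 0.20048.
So P(orange next | data) = Σ P(orange next | H) P(H | data) = (4/7)(0.20457) + (1/2)(0.20883) + (1/3)(0.18563) + (3/5)(0.20048) + (2/5)(0.20048) = 0.48367.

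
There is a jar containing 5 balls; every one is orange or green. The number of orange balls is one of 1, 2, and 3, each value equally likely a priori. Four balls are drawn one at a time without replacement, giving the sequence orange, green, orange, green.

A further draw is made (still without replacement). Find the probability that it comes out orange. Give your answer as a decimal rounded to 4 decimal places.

0.5000

Compute the likelihood of the observed sequence for each case: P(data | r = 1) = (1/5)(4/4)(0/3) = 0; P(data | r = 2) = (2/5)(3/4)(1/3)(2/2) = 1/10; P(data | r = 3) = (3/5)(2/4)(2/3)(1/2) = 1/10.
The prior-weighted likelihoods are 1/3 · 0 = 0, 1/3 · 1/10 = 1/30, 1/3 · 1/10 = 1/30; summing to 1/15.
Dividing through by the total gives posterior P(r = 1 | data) = 0, P(r = 2 | data) = 1/2, P(r = 3 | data) = 1/2.
So P(orange next | data) = Σ P(orange next | H) P(H | data) = (0)(1/2) + (1)(1/2) = 1/2.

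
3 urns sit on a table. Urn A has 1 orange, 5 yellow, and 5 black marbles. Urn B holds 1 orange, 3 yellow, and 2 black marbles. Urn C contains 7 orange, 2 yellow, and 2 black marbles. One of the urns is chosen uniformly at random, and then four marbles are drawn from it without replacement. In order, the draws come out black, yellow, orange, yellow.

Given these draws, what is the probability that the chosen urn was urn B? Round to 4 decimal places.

0.6735

Under each hypothesis, the probability of the observed sequence is: P(data | urn A) = (5/11)(5/10)(1/9)(4/8) = 0.012626; P(data | urn B) = (2/6)(3/5)(1/4)(2/3) = 0.033333; P(data | urn C) = (2/11)(2/10)(7/9)(1/8) = 0.0035354.
Multiplying each by its prior: 1/3 · 0.012626 = 0.0042088, 1/3 · 0.033333 = 0.011111, 1/3 · 0.0035354 = 0.0011785; with total 0.016498.
By Bayes' rule, P(urn B | data) = (0.011111) / (0.016498) = 0.67347.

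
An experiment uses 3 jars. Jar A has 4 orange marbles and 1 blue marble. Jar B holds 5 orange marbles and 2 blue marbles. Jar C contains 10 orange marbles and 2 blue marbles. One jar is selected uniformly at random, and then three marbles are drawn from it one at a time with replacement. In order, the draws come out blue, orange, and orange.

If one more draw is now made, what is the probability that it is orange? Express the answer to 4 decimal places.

Under each hypothesis, the probability of the observed sequence is: P(data | jar A) = (1/5)(4/5)(4/5) = 0.128; P(data | jar B) = (2/7)(5/7)(5/7) = 0.14577; P(data | jar C) = (2/12)(10/12)(10/12) = 0.11574.
Multiplying each by its prior: 1/3 · 0.128 = 0.042667, 1/3 · 0.14577 = 0.048591, 1/3 · 0.11574 = 0.03858; these sum to 0.12984.
The posterior is then P(jar A | data) = 0.32862, P(jar B | data) = 0.37424, P(jar C | data) = 0.29714.
Averaging over the posterior, P(orange next | data) = (4/5)(0.32862) + (5/7)(0.37424) + (5/6)(0.29714) = 0.77783.

0.7778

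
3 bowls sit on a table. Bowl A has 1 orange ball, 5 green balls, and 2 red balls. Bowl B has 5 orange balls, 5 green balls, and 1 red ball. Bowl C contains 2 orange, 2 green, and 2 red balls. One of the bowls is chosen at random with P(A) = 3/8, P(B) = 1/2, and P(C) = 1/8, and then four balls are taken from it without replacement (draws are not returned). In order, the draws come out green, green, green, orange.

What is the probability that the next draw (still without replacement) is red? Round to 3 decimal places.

The likelihood of the observed sequence under each hypothesis: P(data | bowl A) = (5/8)(4/7)(3/6)(1/5) = 0.035714; P(data | bowl B) = (5/11)(4/10)(3/9)(5/8) = 0.037879; P(data | bowl C) = (2/6)(1/5)(0/4) = 0.
The prior-weighted likelihoods are 3/8 · 0.035714 = 0.013393, 1/2 · 0.037879 = 0.018939, 1/8 · 0 = 0; with total 0.032332.
The posterior is then P(bowl A | data) = 0.41423, P(bowl B | data) = 0.58577, P(bowl C | data) = 0.
Averaging over the posterior, P(red next | data) = (1/2)(0.41423) + (1/7)(0.58577) = 0.29079.

0.291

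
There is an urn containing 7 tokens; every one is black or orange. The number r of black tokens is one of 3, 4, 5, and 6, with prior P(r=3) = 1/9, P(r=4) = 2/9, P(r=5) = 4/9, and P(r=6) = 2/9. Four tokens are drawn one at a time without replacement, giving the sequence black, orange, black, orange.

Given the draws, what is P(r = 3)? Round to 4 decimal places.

Under each hypothesis, the probability of the observed sequence is: P(data | r = 3) = (3/7)(4/6)(2/5)(3/4) = 3/35; P(data | r = 4) = (4/7)(3/6)(3/5)(2/4) = 3/35; P(data | r = 5) = (5/7)(2/6)(4/5)(1/4) = 1/21; P(data | r = 6) = (6/7)(1/6)(5/5)(0/4) = 0.
Multiplying each by its prior: 1/9 · 3/35 = 1/105, 2/9 · 3/35 = 2/105, 4/9 · 1/21 = 4/189, 2/9 · 0 = 0; with total 47/945.
By Bayes' rule, P(r = 3 | data) = (1/105) / (47/945) = 9/47.

0.1915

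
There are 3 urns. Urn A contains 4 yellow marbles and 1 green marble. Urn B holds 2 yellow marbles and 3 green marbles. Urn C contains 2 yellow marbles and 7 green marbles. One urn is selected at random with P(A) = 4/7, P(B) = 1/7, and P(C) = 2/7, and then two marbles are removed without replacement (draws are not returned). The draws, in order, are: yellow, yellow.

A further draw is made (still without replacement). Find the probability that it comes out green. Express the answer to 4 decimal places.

The likelihood of the observed sequence under each hypothesis: P(data | urn A) = (4/5)(3/4) = 3/5; P(data | urn B) = (2/5)(1/4) = 1/10; P(data | urn C) = (2/9)(1/8) = 1/36.
The prior-weighted likelihoods are 4/7 · 3/5 = 12/35, 1/7 · 1/10 = 1/70, 2/7 · 1/36 = 1/126; summing to 23/63.
The posterior is then P(urn A | data) = 108/115, P(urn B | data) = 9/230, P(urn C | data) = 1/46.
The predictive probability is P(green next | data) = (1/3)(108/115) + (1)(9/230) + (1)(1/46) = 43/115.

0.3739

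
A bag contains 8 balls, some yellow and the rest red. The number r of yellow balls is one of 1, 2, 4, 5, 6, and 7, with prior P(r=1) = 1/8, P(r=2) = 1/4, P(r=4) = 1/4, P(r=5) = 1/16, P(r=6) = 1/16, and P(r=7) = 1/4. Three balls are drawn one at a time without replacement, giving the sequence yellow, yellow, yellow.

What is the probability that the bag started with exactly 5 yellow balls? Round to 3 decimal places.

0.054

Compute the likelihood of the observed sequence for each case: P(data | r = 1) = (1/8)(0/7) = 0; P(data | r = 2) = (2/8)(1/7)(0/6) = 0; P(data | r = 4) = (4/8)(3/7)(2/6) = 1/14; P(data | r = 5) = (5/8)(4/7)(3/6) = 5/28; P(data | r = 6) = (6/8)(5/7)(4/6) = 5/14; P(data | r = 7) = (7/8)(6/7)(5/6) = 5/8.
Multiplying each by its prior: 1/8 · 0 = 0, 1/4 · 0 = 0, 1/4 · 1/14 = 1/56, 1/16 · 5/28 = 5/448, 1/16 · 5/14 = 5/224, 1/4 · 5/8 = 5/32; with total 93/448.
So P(r = 5 | data) = (5/448) / (93/448) = 5/93.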